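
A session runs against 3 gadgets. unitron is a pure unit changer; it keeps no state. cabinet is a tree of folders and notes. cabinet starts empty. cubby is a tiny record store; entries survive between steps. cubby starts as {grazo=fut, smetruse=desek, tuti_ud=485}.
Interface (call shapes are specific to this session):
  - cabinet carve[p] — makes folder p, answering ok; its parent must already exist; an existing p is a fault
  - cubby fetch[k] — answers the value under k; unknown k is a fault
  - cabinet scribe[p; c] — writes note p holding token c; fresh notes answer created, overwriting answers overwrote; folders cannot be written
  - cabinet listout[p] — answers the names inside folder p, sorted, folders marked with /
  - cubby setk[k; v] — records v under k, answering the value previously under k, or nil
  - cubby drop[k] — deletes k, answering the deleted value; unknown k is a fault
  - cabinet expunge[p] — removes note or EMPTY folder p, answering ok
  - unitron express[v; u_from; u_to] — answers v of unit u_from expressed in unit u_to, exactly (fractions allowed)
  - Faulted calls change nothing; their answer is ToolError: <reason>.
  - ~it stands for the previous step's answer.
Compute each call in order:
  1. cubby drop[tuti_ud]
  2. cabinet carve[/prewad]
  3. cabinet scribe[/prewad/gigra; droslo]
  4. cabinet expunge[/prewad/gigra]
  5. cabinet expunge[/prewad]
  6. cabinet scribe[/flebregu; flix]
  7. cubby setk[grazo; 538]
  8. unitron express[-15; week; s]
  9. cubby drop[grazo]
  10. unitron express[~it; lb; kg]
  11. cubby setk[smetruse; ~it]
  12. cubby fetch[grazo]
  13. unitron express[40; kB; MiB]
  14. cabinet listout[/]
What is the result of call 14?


Answer: [flebregu]

Derivation:
~$ cubby drop tuti_ud
= 485
~$ cabinet carve /prewad
= ok
~$ cabinet scribe /prewad/gigra droslo
= created
~$ cabinet expunge /prewad/gigra
= ok
~$ cabinet expunge /prewad
= ok
~$ cabinet scribe /flebregu flix
= created
~$ cubby setk grazo 538
= fut
~$ unitron express -15 week s
= -9072000
~$ cubby drop grazo
= 538
~$ unitron express ~it lb kg
= 12201634753/50000000
~$ cubby setk smetruse ~it
= desek
~$ cubby fetch grazo
= ToolError: no such key grazo
~$ unitron express 40 kB MiB
= 625/16384
~$ cabinet listout /
= [flebregu]


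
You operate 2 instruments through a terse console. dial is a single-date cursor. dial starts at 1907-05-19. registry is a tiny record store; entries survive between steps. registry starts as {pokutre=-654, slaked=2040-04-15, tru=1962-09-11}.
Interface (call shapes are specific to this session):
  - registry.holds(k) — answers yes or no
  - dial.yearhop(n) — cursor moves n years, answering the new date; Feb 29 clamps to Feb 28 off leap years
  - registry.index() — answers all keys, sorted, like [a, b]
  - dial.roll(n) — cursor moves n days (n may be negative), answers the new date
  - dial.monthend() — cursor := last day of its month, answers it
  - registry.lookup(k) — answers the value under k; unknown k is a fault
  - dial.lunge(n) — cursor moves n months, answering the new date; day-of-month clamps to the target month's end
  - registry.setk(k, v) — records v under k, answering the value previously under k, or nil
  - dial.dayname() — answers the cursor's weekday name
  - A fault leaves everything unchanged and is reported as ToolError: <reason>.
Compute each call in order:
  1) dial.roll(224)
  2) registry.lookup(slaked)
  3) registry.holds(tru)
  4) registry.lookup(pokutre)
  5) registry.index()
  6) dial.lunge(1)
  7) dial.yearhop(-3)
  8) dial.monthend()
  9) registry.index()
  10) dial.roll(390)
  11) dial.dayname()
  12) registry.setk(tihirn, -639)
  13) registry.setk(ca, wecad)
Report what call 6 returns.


Answer: 1908-01-29

Derivation:
~$ dial.roll n: 224
  1907-12-29
~$ registry.lookup k: slaked
  2040-04-15
~$ registry.holds k: tru
  yes
~$ registry.lookup k: pokutre
  -654
~$ registry.index
  [pokutre, slaked, tru]
~$ dial.lunge n: 1
  1908-01-29
~$ dial.yearhop n: -3
  1905-01-29
~$ dial.monthend
  1905-01-31
~$ registry.index
  [pokutre, slaked, tru]
~$ dial.roll n: 390
  1906-02-25
~$ dial.dayname
  Sunday
~$ registry.setk k: tihirn v: -639
  nil
~$ registry.setk k: ca v: wecad
  nil


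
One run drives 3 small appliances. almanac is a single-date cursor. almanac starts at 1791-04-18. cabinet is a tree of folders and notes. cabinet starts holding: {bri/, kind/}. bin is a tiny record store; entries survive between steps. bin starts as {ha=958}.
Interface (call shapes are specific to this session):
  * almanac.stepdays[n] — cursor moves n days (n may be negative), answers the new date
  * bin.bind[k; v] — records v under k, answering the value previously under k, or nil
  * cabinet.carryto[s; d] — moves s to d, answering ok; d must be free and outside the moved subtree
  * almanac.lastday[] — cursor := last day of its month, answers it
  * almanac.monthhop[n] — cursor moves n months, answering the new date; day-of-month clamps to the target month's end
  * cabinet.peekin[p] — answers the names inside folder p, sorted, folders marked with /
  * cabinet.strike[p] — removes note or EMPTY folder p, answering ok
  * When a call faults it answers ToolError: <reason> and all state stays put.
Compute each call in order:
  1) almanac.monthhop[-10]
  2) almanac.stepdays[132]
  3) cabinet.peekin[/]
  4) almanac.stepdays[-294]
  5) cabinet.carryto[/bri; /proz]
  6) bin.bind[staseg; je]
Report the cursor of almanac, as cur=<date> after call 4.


Answer: cur=1790-01-07

Derivation:
>>> almanac.monthhop n='-10'
[out] 1790-06-18
>>> almanac.stepdays n='132'
[out] 1790-10-28
>>> cabinet.peekin p='/'
[out] [bri/, kind/]
>>> almanac.stepdays n='-294'
[out] 1790-01-07
>>> cabinet.carryto s='/bri' d='/proz'
[out] ok
>>> bin.bind k='staseg' v='je'
[out] nil


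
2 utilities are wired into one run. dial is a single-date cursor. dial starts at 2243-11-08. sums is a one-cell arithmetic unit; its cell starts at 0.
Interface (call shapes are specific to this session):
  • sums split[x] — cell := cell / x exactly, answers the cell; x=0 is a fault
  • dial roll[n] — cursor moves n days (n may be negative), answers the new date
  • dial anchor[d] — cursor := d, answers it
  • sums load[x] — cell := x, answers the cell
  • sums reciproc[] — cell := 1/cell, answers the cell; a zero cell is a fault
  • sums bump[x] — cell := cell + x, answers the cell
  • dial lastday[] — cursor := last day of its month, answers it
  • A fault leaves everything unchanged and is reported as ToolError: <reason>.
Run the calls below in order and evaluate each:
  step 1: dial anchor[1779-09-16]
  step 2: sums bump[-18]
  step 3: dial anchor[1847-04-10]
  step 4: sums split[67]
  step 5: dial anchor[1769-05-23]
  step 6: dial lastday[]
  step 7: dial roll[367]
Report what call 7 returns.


~$ dial anchor d=1779-09-16
:: 1779-09-16
~$ sums bump x=-18
:: -18
~$ dial anchor d=1847-04-10
:: 1847-04-10
~$ sums split x=67
:: -18/67
~$ dial anchor d=1769-05-23
:: 1769-05-23
~$ dial lastday
:: 1769-05-31
~$ dial roll n=367
:: 1770-06-02

Answer: 1770-06-02


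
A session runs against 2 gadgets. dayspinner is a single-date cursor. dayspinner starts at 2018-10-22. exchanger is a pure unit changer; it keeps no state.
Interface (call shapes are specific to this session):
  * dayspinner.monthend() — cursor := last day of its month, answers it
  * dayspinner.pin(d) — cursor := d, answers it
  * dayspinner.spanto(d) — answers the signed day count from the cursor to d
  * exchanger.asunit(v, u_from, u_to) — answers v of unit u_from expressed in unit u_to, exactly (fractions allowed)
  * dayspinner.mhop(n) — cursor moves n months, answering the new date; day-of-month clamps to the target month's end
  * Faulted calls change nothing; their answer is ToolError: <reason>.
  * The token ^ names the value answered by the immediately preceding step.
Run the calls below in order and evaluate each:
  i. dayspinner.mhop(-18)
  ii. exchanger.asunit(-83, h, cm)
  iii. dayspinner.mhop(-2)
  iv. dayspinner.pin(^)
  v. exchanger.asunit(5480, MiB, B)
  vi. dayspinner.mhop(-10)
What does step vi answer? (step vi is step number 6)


Answer: 2016-04-22

Derivation:
Do: mhop[n='-18']
See: 2017-04-22
Do: asunit[v='-83'; u_from='h'; u_to='cm']
See: ToolError: incompatible units
Do: mhop[n='-2']
See: 2017-02-22
Do: pin[d='^']
See: 2017-02-22
Do: asunit[v='5480'; u_from='MiB'; u_to='B']
See: 5746196480
Do: mhop[n='-10']
See: 2016-04-22


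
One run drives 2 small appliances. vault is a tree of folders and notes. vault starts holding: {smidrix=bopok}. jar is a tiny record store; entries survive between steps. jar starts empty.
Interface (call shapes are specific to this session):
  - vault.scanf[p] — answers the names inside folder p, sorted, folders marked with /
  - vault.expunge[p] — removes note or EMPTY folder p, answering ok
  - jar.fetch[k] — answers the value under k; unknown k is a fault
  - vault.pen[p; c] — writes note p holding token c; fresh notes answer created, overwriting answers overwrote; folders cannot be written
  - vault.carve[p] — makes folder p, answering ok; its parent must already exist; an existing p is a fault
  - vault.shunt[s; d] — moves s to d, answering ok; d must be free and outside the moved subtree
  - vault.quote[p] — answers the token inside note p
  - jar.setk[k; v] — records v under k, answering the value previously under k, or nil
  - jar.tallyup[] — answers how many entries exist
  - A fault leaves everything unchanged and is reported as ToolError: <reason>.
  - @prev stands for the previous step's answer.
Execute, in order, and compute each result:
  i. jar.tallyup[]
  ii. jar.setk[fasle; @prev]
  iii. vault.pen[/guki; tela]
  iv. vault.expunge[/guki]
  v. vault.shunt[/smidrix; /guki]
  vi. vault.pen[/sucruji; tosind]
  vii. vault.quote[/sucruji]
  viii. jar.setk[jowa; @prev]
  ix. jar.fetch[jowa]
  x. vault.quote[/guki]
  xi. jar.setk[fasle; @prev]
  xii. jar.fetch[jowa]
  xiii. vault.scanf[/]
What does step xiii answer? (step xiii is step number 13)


# jar.tallyup() -> 0
# jar.setk(k=fasle, v=@prev) -> nil
# vault.pen(p=/guki, c=tela) -> created
# vault.expunge(p=/guki) -> ok
# vault.shunt(s=/smidrix, d=/guki) -> ok
# vault.pen(p=/sucruji, c=tosind) -> created
# vault.quote(p=/sucruji) -> tosind
# jar.setk(k=jowa, v=@prev) -> nil
# jar.fetch(k=jowa) -> tosind
# vault.quote(p=/guki) -> bopok
# jar.setk(k=fasle, v=@prev) -> 0
# jar.fetch(k=jowa) -> tosind
# vault.scanf(p=/) -> [guki, sucruji]

Answer: [guki, sucruji]


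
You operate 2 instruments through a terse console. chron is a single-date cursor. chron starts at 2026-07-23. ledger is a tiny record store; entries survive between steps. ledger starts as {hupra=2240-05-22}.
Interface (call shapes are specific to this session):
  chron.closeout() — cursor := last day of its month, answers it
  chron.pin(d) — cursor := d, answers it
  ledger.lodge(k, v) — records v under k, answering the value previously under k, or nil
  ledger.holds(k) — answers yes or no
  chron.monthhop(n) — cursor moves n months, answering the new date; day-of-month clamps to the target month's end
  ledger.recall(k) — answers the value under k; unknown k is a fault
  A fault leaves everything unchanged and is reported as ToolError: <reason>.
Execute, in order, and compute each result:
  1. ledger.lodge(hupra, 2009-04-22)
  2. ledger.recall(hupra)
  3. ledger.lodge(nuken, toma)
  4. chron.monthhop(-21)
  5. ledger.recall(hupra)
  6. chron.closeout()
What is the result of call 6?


Answer: 2024-10-31

Derivation:
CALL ledger.lodge[k: hupra; v: 2009-04-22]
RET  2240-05-22
CALL ledger.recall[k: hupra]
RET  2009-04-22
CALL ledger.lodge[k: nuken; v: toma]
RET  nil
CALL chron.monthhop[n: -21]
RET  2024-10-23
CALL ledger.recall[k: hupra]
RET  2009-04-22
CALL chron.closeout[]
RET  2024-10-31


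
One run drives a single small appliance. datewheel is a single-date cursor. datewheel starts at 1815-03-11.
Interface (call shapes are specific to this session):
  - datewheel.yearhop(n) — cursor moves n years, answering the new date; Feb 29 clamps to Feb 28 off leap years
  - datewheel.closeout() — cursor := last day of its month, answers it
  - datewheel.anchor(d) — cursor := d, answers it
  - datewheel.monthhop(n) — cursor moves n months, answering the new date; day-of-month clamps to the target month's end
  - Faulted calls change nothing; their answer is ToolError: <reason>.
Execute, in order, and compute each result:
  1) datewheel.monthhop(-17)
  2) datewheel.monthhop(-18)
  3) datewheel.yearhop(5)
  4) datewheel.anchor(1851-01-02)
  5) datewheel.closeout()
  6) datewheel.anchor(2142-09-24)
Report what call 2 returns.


Invoking monthhop passing n→-17, and see 1813-10-11.
I try monthhop passing n→-18, → 1812-04-11.
I call yearhop passing n→5, — result: 1817-04-11.
Next I call anchor passing d→1851-01-02, — result: 1851-01-02.
Calling closeout(), → 1851-01-31.
I use anchor passing d→2142-09-24, yielding 2142-09-24.

Answer: 1812-04-11


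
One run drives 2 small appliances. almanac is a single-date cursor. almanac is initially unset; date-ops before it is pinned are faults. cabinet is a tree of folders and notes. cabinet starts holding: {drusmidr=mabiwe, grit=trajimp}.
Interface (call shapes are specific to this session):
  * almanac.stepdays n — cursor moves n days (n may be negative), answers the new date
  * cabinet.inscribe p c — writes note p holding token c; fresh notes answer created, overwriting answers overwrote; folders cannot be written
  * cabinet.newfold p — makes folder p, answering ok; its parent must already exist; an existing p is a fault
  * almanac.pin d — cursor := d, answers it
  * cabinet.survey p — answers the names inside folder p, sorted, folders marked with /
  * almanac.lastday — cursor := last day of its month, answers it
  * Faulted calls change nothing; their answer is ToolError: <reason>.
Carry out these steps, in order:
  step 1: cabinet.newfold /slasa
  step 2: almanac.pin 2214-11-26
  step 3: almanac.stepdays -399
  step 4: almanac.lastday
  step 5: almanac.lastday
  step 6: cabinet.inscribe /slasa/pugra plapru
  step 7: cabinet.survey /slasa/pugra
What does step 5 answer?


Answer: 2213-10-31

Derivation:
-> cabinet.newfold(p: /slasa)
<- ok
-> almanac.pin(d: 2214-11-26)
<- 2214-11-26
-> almanac.stepdays(n: -399)
<- 2213-10-23
-> almanac.lastday()
<- 2213-10-31
-> almanac.lastday()
<- 2213-10-31
-> cabinet.inscribe(p: /slasa/pugra, c: plapru)
<- created
-> cabinet.survey(p: /slasa/pugra)
<- ToolError: not a directory


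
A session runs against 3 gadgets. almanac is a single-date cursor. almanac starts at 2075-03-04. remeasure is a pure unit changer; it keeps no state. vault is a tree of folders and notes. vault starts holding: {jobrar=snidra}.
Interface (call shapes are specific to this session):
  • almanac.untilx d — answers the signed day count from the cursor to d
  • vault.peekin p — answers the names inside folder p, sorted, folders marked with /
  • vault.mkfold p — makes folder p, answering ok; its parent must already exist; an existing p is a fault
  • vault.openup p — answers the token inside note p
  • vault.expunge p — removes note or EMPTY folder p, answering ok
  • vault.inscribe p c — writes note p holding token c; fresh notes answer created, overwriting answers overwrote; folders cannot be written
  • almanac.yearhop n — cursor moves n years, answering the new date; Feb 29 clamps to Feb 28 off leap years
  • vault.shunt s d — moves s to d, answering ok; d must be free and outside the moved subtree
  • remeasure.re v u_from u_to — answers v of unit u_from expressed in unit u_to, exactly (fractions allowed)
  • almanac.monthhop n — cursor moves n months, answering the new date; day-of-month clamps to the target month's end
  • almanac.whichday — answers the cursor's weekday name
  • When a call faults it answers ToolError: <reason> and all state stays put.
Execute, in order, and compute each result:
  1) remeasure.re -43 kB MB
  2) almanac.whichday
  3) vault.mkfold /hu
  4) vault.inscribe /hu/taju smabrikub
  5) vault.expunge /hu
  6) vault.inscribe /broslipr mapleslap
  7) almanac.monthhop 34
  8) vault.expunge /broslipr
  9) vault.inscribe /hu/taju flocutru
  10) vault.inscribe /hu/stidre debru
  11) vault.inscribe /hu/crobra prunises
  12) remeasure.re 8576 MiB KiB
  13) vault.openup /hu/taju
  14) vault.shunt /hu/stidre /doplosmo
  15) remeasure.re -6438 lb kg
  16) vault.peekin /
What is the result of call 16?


I try remeasure.re using v='-43', u_from='kB', u_to='MB', — result: -43/1000.
I invoke almanac.whichday, and get Monday.
Then vault.mkfold using p='/hu', and see ok.
Calling vault.inscribe using p='/hu/taju', c='smabrikub': created.
Using vault.expunge using p='/hu', — result: ToolError: not empty.
I invoke vault.inscribe using p='/broslipr', c='mapleslap', — result: created.
I try almanac.monthhop using n='34', and see 2078-01-04.
I invoke vault.expunge using p='/broslipr', → ok.
I use vault.inscribe using p='/hu/taju', c='flocutru', and observe overwrote.
I call vault.inscribe using p='/hu/stidre', c='debru', yielding created.
Next I call vault.inscribe using p='/hu/crobra', c='prunises', and observe created.
I call remeasure.re using v='8576', u_from='MiB', u_to='KiB', — result: 8781824.
Invoking vault.openup using p='/hu/taju', yielding flocutru.
I run vault.shunt using s='/hu/stidre', d='/doplosmo', and see ok.
Next I call remeasure.re using v='-6438', u_from='lb', u_to='kg', and get -146011383903/50000000.
I call vault.peekin using p='/', and observe [doplosmo, hu/, jobrar].

Answer: [doplosmo, hu/, jobrar]


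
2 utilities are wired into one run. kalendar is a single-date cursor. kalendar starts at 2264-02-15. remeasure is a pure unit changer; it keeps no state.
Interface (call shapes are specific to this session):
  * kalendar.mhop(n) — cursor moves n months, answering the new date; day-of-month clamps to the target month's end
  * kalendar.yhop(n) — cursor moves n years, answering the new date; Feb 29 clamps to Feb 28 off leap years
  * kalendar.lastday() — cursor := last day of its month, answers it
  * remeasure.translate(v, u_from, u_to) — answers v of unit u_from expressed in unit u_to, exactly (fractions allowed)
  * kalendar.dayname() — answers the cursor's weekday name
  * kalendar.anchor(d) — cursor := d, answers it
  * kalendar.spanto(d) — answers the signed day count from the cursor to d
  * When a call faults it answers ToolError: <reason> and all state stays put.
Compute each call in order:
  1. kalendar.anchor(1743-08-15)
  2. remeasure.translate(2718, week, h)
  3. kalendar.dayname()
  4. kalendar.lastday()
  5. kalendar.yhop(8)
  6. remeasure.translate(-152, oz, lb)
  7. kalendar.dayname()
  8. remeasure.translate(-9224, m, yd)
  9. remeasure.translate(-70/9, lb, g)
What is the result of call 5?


Answer: 1751-08-31

Derivation:
$ anchor d=1743-08-15
  1743-08-15
$ translate v=2718 u_from=week u_to=h
  456624
$ dayname
  Thursday
$ lastday
  1743-08-31
$ yhop n=8
  1751-08-31
$ translate v=-152 u_from=oz u_to=lb
  -19/2
$ dayname
  Tuesday
$ translate v=-9224 u_from=m u_to=yd
  -11530000/1143
$ translate v=-70/9 u_from=lb u_to=g
  -317514659/90000


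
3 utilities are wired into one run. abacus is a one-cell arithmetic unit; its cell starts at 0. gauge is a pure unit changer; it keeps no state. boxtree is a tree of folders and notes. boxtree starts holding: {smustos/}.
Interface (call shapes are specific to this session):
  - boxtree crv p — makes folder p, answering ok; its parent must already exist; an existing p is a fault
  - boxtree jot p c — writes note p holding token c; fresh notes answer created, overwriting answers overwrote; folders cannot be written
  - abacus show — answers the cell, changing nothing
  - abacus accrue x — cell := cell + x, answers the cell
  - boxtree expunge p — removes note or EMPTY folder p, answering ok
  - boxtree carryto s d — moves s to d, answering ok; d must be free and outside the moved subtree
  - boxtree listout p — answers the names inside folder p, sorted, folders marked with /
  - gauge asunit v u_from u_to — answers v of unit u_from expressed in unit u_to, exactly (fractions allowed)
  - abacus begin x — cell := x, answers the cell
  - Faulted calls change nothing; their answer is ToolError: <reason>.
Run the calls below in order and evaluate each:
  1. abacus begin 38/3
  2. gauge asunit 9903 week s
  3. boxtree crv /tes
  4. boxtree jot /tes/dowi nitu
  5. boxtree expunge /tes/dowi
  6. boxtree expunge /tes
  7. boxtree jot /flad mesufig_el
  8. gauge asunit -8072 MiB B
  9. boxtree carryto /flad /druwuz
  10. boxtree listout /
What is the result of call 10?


Answer: [druwuz, smustos/]

Derivation:
I use abacus begin using x=38/3, yielding 38/3.
Using gauge asunit using v=9903, u_from=week, u_to=s, giving 5989334400.
I call boxtree crv using p=/tes, → ok.
Invoking boxtree jot using p=/tes/dowi, c=nitu, → created.
Using boxtree expunge using p=/tes/dowi, yielding ok.
Invoking boxtree expunge using p=/tes, yielding ok.
I use boxtree jot using p=/flad, c=mesufig_el, which returns created.
Then gauge asunit using v=-8072, u_from=MiB, u_to=B, → -8464105472.
Now I run boxtree carryto using s=/flad, d=/druwuz, giving ok.
I invoke boxtree listout using p=/, which returns [druwuz, smustos/].


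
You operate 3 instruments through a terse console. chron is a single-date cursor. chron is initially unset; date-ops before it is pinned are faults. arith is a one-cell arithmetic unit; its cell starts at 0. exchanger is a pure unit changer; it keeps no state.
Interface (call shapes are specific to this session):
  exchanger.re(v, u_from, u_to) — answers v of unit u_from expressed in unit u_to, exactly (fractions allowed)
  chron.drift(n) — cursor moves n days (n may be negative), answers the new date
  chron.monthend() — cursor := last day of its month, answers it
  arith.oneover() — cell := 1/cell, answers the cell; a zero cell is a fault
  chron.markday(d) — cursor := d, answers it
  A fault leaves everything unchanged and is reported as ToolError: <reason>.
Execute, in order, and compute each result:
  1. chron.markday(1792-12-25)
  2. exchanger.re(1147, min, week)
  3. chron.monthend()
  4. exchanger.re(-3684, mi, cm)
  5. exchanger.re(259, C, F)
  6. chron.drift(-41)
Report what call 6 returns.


> chron.markday d→1792-12-25
[out] 1792-12-25
> exchanger.re v→1147 u_from→min u_to→week
[out] 1147/10080
> chron.monthend
[out] 1792-12-31
> exchanger.re v→-3684 u_from→mi u_to→cm
[out] -2964411648/5
> exchanger.re v→259 u_from→C u_to→F
[out] 2491/5
> chron.drift n→-41
[out] 1792-11-20

Answer: 1792-11-20


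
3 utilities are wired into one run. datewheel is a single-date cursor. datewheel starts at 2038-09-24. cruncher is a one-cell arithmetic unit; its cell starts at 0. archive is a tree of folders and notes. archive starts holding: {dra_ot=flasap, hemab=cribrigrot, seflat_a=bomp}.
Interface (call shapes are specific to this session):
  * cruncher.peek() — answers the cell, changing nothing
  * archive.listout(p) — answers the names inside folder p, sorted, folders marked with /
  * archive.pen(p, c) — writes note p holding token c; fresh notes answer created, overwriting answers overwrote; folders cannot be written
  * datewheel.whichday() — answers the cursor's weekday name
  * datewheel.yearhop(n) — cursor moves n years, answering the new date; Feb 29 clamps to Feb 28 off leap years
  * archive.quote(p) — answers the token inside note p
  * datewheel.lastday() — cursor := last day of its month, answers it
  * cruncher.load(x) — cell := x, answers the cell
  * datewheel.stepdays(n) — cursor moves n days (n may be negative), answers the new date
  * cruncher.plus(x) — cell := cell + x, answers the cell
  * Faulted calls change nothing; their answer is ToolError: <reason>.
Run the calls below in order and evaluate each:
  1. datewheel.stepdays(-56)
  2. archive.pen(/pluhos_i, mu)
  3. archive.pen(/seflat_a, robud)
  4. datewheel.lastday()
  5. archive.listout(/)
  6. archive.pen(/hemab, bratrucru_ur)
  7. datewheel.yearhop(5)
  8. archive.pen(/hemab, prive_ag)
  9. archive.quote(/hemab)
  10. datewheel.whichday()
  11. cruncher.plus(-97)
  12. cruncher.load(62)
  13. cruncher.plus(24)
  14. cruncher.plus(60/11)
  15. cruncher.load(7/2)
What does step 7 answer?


~$ stepdays n→-56
:: 2038-07-30
~$ pen p→/pluhos_i c→mu
:: created
~$ pen p→/seflat_a c→robud
:: overwrote
~$ lastday
:: 2038-07-31
~$ listout p→/
:: [dra_ot, hemab, pluhos_i, seflat_a]
~$ pen p→/hemab c→bratrucru_ur
:: overwrote
~$ yearhop n→5
:: 2043-07-31
~$ pen p→/hemab c→prive_ag
:: overwrote
~$ quote p→/hemab
:: prive_ag
~$ whichday
:: Friday
~$ plus x→-97
:: -97
~$ load x→62
:: 62
~$ plus x→24
:: 86
~$ plus x→60/11
:: 1006/11
~$ load x→7/2
:: 7/2

Answer: 2043-07-31


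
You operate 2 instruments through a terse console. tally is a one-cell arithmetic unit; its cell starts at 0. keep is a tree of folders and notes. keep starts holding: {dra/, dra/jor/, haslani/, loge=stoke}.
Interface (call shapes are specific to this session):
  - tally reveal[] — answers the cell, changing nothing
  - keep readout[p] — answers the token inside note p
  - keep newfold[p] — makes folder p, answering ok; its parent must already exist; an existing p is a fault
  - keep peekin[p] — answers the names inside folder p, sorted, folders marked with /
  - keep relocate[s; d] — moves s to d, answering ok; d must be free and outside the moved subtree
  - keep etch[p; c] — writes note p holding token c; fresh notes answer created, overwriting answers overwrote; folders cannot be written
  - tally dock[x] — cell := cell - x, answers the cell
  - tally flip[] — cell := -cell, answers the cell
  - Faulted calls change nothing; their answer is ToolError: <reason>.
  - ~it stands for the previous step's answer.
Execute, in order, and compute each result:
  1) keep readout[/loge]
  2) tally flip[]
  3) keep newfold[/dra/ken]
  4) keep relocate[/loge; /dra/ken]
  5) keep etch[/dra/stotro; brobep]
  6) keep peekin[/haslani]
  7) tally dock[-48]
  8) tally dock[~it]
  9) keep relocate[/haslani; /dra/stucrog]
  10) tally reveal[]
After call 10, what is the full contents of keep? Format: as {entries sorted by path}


Answer: {dra/, dra/jor/, dra/ken/, dra/stotro=brobep, dra/stucrog/, loge=stoke}

Derivation:
CALL keep readout[p='/loge']
RET  stoke
CALL tally flip[]
RET  0
CALL keep newfold[p='/dra/ken']
RET  ok
CALL keep relocate[s='/loge'; d='/dra/ken']
RET  ToolError: exists
CALL keep etch[p='/dra/stotro'; c='brobep']
RET  created
CALL keep peekin[p='/haslani']
RET  []
CALL tally dock[x='-48']
RET  48
CALL tally dock[x='~it']
RET  0
CALL keep relocate[s='/haslani'; d='/dra/stucrog']
RET  ok
CALL tally reveal[]
RET  0


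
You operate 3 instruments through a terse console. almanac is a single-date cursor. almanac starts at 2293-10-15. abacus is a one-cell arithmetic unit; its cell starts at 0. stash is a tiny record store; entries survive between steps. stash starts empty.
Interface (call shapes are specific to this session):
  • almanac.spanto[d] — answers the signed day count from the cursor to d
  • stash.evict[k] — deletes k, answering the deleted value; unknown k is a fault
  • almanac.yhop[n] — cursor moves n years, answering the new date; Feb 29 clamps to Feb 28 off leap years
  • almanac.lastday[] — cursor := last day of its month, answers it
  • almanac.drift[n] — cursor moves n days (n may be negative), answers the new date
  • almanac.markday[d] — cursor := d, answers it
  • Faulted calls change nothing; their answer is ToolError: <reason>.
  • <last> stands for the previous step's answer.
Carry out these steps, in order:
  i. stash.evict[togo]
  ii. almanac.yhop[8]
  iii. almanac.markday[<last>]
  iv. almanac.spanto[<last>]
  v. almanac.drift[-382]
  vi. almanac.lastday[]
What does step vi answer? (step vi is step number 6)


Using evict using k=togo, and observe ToolError: no such key togo.
Calling yhop using n=8, — result: 2301-10-15.
Using markday using d=<last>, and get 2301-10-15.
I invoke spanto using d=<last>, and observe 0.
I invoke drift using n=-382, which returns 2300-09-28.
Invoking lastday(), giving 2300-09-30.

Answer: 2300-09-30


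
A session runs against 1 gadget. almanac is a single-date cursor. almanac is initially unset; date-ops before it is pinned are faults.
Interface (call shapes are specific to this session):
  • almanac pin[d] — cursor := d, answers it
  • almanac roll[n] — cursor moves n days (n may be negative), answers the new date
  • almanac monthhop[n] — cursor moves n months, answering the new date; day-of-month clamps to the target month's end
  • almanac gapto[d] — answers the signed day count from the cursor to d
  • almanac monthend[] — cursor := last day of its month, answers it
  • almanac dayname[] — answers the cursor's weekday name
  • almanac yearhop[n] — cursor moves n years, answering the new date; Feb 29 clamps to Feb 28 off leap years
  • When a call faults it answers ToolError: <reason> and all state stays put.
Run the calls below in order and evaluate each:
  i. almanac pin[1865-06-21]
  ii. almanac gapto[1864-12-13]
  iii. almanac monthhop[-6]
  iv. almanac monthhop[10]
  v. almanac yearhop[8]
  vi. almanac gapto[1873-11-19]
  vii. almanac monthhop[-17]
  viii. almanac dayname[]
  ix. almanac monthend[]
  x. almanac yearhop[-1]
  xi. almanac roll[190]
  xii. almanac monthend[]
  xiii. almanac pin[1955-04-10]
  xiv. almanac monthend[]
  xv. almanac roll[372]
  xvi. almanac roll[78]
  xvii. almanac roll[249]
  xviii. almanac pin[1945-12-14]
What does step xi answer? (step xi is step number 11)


Answer: 1871-12-07

Derivation:
> almanac pin d='1865-06-21'
[out] 1865-06-21
> almanac gapto d='1864-12-13'
[out] -190
> almanac monthhop n='-6'
[out] 1864-12-21
> almanac monthhop n='10'
[out] 1865-10-21
> almanac yearhop n='8'
[out] 1873-10-21
> almanac gapto d='1873-11-19'
[out] 29
> almanac monthhop n='-17'
[out] 1872-05-21
> almanac dayname
[out] Tuesday
> almanac monthend
[out] 1872-05-31
> almanac yearhop n='-1'
[out] 1871-05-31
> almanac roll n='190'
[out] 1871-12-07
> almanac monthend
[out] 1871-12-31
> almanac pin d='1955-04-10'
[out] 1955-04-10
> almanac monthend
[out] 1955-04-30
> almanac roll n='372'
[out] 1956-05-06
> almanac roll n='78'
[out] 1956-07-23
> almanac roll n='249'
[out] 1957-03-29
> almanac pin d='1945-12-14'
[out] 1945-12-14


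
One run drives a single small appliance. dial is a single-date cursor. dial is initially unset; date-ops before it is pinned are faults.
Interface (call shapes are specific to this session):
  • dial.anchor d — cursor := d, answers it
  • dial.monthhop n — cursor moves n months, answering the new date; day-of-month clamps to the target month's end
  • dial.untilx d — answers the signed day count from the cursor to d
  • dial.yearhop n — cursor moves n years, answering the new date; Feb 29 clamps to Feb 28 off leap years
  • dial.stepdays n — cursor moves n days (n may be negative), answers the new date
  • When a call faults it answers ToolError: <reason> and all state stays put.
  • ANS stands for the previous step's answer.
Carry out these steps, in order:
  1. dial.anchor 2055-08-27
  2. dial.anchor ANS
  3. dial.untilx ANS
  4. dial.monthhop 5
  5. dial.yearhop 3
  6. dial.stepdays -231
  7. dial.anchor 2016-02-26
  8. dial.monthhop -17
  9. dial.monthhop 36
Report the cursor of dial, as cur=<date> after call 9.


Answer: cur=2017-09-26

Derivation:
Do: dial.anchor[d→2055-08-27]
See: 2055-08-27
Do: dial.anchor[d→ANS]
See: 2055-08-27
Do: dial.untilx[d→ANS]
See: 0
Do: dial.monthhop[n→5]
See: 2056-01-27
Do: dial.yearhop[n→3]
See: 2059-01-27
Do: dial.stepdays[n→-231]
See: 2058-06-10
Do: dial.anchor[d→2016-02-26]
See: 2016-02-26
Do: dial.monthhop[n→-17]
See: 2014-09-26
Do: dial.monthhop[n→36]
See: 2017-09-26


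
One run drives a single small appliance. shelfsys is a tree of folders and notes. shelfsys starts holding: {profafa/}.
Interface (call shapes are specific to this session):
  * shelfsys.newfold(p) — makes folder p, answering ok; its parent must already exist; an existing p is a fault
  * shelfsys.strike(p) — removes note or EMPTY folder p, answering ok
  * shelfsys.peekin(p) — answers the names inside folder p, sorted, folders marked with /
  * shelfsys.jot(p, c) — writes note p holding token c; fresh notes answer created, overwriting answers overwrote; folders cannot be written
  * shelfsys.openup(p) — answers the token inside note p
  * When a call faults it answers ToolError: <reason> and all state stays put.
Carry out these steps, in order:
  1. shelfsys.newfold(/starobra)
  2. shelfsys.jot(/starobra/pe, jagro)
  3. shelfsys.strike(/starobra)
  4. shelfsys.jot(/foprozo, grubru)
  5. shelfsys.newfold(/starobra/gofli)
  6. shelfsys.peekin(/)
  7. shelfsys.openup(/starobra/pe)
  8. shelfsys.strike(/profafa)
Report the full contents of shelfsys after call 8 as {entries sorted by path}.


Answer: {foprozo=grubru, starobra/, starobra/gofli/, starobra/pe=jagro}

Derivation:
$ newfold p→/starobra
[out] ok
$ jot p→/starobra/pe c→jagro
[out] created
$ strike p→/starobra
[out] ToolError: not empty
$ jot p→/foprozo c→grubru
[out] created
$ newfold p→/starobra/gofli
[out] ok
$ peekin p→/
[out] [foprozo, profafa/, starobra/]
$ openup p→/starobra/pe
[out] jagro
$ strike p→/profafa
[out] ok


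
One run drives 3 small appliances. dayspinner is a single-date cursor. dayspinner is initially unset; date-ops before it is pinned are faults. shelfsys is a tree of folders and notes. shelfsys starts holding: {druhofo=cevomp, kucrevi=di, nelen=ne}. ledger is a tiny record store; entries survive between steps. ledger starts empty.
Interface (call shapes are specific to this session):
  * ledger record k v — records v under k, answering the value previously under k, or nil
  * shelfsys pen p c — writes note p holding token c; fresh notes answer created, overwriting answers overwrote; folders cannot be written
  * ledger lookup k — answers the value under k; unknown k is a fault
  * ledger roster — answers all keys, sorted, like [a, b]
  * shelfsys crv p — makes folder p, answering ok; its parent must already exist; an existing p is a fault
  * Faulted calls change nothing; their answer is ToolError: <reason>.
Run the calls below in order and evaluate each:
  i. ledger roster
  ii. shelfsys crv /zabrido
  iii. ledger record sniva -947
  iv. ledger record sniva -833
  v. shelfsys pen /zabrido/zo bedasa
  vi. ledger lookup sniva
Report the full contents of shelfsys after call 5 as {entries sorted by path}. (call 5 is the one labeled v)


Answer: {druhofo=cevomp, kucrevi=di, nelen=ne, zabrido/, zabrido/zo=bedasa}

Derivation:
Do: ledger roster[]
See: []
Do: shelfsys crv[p='/zabrido']
See: ok
Do: ledger record[k='sniva'; v='-947']
See: nil
Do: ledger record[k='sniva'; v='-833']
See: -947
Do: shelfsys pen[p='/zabrido/zo'; c='bedasa']
See: created
Do: ledger lookup[k='sniva']
See: -833


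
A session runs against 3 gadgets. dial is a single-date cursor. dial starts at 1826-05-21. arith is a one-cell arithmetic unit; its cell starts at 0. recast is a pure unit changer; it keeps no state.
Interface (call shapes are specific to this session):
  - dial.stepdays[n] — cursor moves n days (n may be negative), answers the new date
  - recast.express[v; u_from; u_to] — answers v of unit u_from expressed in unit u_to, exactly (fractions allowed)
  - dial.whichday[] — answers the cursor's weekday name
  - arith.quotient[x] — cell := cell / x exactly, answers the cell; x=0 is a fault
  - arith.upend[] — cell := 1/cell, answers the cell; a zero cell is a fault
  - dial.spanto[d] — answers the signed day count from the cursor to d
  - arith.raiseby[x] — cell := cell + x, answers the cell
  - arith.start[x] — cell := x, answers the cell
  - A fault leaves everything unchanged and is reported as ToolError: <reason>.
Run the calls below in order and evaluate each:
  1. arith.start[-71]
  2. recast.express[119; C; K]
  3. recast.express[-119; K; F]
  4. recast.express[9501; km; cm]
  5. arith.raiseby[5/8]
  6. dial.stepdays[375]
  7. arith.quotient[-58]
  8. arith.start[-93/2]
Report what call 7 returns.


Answer: 563/464

Derivation:
Invoking arith.start(x='-71'), and get -71.
I try recast.express(v='119', u_from='C', u_to='K'), → 7843/20.
Then recast.express(v='-119', u_from='K', u_to='F'), yielding -67387/100.
I use recast.express(v='9501', u_from='km', u_to='cm'), giving 950100000.
I invoke arith.raiseby(x='5/8'), → -563/8.
Next I call dial.stepdays(n='375'), and get 1827-05-31.
I use arith.quotient(x='-58'), and get 563/464.
Using arith.start(x='-93/2'), and get -93/2.


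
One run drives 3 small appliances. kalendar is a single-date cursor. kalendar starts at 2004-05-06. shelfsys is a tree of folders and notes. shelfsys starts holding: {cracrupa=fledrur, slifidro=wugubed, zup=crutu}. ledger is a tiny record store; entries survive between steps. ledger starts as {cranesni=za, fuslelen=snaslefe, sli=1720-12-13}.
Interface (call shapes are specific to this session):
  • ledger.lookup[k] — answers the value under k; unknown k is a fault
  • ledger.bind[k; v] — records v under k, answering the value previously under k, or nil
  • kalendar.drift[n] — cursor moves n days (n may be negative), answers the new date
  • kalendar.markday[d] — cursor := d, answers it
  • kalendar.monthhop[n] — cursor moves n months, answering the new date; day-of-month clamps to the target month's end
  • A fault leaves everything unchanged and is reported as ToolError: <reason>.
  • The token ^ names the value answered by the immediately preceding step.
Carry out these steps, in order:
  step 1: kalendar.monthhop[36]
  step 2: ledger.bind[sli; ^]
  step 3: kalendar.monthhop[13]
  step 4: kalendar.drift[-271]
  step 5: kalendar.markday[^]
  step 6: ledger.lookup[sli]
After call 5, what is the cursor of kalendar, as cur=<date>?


Step: kalendar.monthhop[n='36']
Result: 2007-05-06
Step: ledger.bind[k='sli'; v='^']
Result: 1720-12-13
Step: kalendar.monthhop[n='13']
Result: 2008-06-06
Step: kalendar.drift[n='-271']
Result: 2007-09-09
Step: kalendar.markday[d='^']
Result: 2007-09-09
Step: ledger.lookup[k='sli']
Result: 2007-05-06

Answer: cur=2007-09-09


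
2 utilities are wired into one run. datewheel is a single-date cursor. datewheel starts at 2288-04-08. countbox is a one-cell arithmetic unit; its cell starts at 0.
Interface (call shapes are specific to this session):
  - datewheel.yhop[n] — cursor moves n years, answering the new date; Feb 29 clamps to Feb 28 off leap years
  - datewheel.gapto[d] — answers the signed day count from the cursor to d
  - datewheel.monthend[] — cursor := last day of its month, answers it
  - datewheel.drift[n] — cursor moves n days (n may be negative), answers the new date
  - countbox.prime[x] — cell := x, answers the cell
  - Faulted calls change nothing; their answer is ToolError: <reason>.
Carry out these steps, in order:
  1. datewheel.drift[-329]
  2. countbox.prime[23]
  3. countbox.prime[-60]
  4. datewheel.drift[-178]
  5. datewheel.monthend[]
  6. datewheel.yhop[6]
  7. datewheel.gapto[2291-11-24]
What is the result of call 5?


Answer: 2286-11-30

Derivation:
$ drift n: -329
= 2287-05-15
$ prime x: 23
= 23
$ prime x: -60
= -60
$ drift n: -178
= 2286-11-18
$ monthend
= 2286-11-30
$ yhop n: 6
= 2292-11-30
$ gapto d: 2291-11-24
= -372


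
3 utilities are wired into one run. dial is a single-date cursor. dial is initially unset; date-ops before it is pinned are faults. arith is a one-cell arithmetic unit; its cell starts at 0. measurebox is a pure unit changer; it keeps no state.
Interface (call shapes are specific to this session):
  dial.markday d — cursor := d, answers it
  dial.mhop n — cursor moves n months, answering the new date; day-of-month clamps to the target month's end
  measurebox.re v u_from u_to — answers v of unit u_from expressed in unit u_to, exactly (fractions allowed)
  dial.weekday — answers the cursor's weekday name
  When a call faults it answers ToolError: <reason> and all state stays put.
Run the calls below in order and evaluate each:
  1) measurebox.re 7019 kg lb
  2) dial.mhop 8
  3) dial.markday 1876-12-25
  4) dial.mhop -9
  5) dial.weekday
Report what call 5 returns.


·→ re(v='7019', u_from='kg', u_to='lb')
·← 701900000000/45359237
·→ mhop(n='8')
·← ToolError: no date set
·→ markday(d='1876-12-25')
·← 1876-12-25
·→ mhop(n='-9')
·← 1876-03-25
·→ weekday()
·← Saturday

Answer: Saturday
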